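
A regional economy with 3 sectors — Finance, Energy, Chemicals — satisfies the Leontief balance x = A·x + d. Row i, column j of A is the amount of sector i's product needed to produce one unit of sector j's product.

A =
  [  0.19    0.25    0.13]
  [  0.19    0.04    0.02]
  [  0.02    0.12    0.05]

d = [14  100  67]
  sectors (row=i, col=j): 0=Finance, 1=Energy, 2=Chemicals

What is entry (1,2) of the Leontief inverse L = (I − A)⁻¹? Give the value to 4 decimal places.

L[1,2] = 0.0596

Form M = I − A:
  [  0.81   -0.25   -0.13]
  [ -0.19    0.96   -0.02]
  [ -0.02   -0.12    0.95]
Leontief inverse L = M⁻¹:
  [  1.3258    0.3689    0.1892]
  [  0.2637    1.1178    0.0596]
  [  0.0612    0.1490    1.0641]
Total output x = L · d:
  x_0 = 1.3258·14 + 0.3689·100 + 0.1892·67 = 68.1265
  x_1 = 0.2637·14 + 1.1178·100 + 0.0596·67 = 119.4636
  x_2 = 0.0612·14 + 0.1490·100 + 1.0641·67 = 87.0507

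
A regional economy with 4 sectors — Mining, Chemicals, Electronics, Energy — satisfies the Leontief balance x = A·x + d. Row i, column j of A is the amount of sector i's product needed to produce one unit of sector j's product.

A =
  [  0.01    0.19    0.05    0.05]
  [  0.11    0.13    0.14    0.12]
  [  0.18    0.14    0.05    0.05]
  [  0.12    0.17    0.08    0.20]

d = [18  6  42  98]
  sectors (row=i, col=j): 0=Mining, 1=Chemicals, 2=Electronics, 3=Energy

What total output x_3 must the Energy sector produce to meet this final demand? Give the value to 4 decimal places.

143.3652

Form M = I − A:
  [  0.99   -0.19   -0.05   -0.05]
  [ -0.11    0.87   -0.14   -0.12]
  [ -0.18   -0.14    0.95   -0.05]
  [ -0.12   -0.17   -0.08    0.80]
Leontief inverse L = M⁻¹:
  [  1.0739    0.2741    0.1066    0.1149]
  [  0.2071    1.2720    0.2166    0.2173]
  [  0.2461    0.2571    1.1139    0.1236]
  [  0.2297    0.3371    0.1734    1.3258]
Total output x = L · d:
  x_0 = 1.0739·18 + 0.2741·6 + 0.1066·42 + 0.1149·98 = 36.7112
  x_1 = 0.2071·18 + 1.2720·6 + 0.2166·42 + 0.2173·98 = 41.7507
  x_2 = 0.2461·18 + 0.2571·6 + 1.1139·42 + 0.1236·98 = 64.8646
  x_3 = 0.2297·18 + 0.3371·6 + 0.1734·42 + 1.3258·98 = 143.3652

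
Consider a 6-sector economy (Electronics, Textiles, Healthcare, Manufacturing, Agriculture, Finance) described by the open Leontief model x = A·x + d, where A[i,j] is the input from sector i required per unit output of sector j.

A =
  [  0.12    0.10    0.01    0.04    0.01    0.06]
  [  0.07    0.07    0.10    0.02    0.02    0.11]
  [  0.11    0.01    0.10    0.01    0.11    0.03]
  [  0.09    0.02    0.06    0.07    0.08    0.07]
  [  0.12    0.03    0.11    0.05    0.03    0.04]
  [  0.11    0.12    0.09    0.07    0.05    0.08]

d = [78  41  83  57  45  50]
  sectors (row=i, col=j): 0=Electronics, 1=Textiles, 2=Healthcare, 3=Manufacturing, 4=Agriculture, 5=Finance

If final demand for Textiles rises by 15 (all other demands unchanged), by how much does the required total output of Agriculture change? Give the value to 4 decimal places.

Form M = I − A:
  [  0.88   -0.10   -0.01   -0.04   -0.01   -0.06]
  [ -0.07    0.93   -0.10   -0.02   -0.02   -0.11]
  [ -0.11   -0.01    0.90   -0.01   -0.11   -0.03]
  [ -0.09   -0.02   -0.06    0.93   -0.08   -0.07]
  [ -0.12   -0.03   -0.11   -0.05    0.97   -0.04]
  [ -0.11   -0.12   -0.09   -0.07   -0.05    0.92]
Leontief inverse L = M⁻¹:
  [  1.1770    0.1425    0.0471    0.0635    0.0309    0.1015]
  [  0.1385    1.1142    0.1502    0.0459    0.0531    0.1529]
  [  0.1765    0.0445    1.1434    0.0330    0.1384    0.0626]
  [  0.1592    0.0596    0.1062    1.0988    0.1112    0.1094]
  [  0.1863    0.0674    0.1519    0.0740    1.0615    0.0769]
  [  0.1983    0.1749    0.1534    0.1044    0.0903    1.1377]
Total output x = L · d:
  x_0 = 1.1770·78 + 0.1425·41 + 0.0471·83 + 0.0635·57 + 0.0309·45 + 0.1015·50 = 111.6388
  x_1 = 0.1385·78 + 1.1142·41 + 0.1502·83 + 0.0459·57 + 0.0531·45 + 0.1529·50 = 81.6006
  x_2 = 0.1765·78 + 0.0445·41 + 1.1434·83 + 0.0330·57 + 0.1384·45 + 0.0626·50 = 121.7370
  x_3 = 0.1592·78 + 0.0596·41 + 0.1062·83 + 1.0988·57 + 0.1112·45 + 0.1094·50 = 96.7761
  x_4 = 0.1863·78 + 0.0674·41 + 0.1519·83 + 0.0740·57 + 1.0615·45 + 0.0769·50 = 85.7375
  x_5 = 0.1983·78 + 0.1749·41 + 0.1534·83 + 0.1044·57 + 0.0903·45 + 1.1377·50 = 102.2716
Δx_4 = L[4,1] · Δd_1 = 0.0674 · 15 = 1.0114

1.0114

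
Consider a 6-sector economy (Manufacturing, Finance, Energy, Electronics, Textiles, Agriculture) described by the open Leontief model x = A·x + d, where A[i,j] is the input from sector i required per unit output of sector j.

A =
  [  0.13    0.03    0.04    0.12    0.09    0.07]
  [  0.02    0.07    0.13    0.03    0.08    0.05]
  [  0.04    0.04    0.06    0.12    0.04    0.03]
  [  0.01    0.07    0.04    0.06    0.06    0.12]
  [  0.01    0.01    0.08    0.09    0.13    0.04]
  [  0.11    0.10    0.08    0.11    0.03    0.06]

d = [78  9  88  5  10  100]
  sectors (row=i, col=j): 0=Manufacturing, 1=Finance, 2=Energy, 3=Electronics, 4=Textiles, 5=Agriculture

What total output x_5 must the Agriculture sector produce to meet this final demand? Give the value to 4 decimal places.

Form M = I − A:
  [  0.87   -0.03   -0.04   -0.12   -0.09   -0.07]
  [ -0.02    0.93   -0.13   -0.03   -0.08   -0.05]
  [ -0.04   -0.04    0.94   -0.12   -0.04   -0.03]
  [ -0.01   -0.07   -0.04    0.94   -0.06   -0.12]
  [ -0.01   -0.01   -0.08   -0.09    0.87   -0.04]
  [ -0.11   -0.10   -0.08   -0.11   -0.03    0.94]
Leontief inverse L = M⁻¹:
  [  1.1751    0.0714    0.0915    0.1930    0.1500    0.1252]
  [  0.0463    1.1010    0.1754    0.0850    0.1229    0.0837]
  [  0.0633    0.0697    1.0955    0.1655    0.0771    0.0678]
  [  0.0402    0.1066    0.0857    1.1113    0.1000    0.1575]
  [  0.0311    0.0376    0.1189    0.1417    1.1740    0.0762]
  [  0.1535    0.1451    0.1364    0.1803    0.0863    1.1140]
Total output x = L · d:
  x_0 = 1.1751·78 + 0.0714·9 + 0.0915·88 + 0.1930·5 + 0.1500·10 + 0.1252·100 = 115.3394
  x_1 = 0.0463·78 + 1.1010·9 + 0.1754·88 + 0.0850·5 + 0.1229·10 + 0.0837·100 = 38.9862
  x_2 = 0.0633·78 + 0.0697·9 + 1.0955·88 + 0.1655·5 + 0.0771·10 + 0.0678·100 = 110.3530
  x_3 = 0.0402·78 + 0.1066·9 + 0.0857·88 + 1.1113·5 + 0.1000·10 + 0.1575·100 = 33.9453
  x_4 = 0.0311·78 + 0.0376·9 + 0.1189·88 + 0.1417·5 + 1.1740·10 + 0.0762·100 = 33.2928
  x_5 = 0.1535·78 + 0.1451·9 + 0.1364·88 + 0.1803·5 + 0.0863·10 + 1.1140·100 = 138.4542

138.4542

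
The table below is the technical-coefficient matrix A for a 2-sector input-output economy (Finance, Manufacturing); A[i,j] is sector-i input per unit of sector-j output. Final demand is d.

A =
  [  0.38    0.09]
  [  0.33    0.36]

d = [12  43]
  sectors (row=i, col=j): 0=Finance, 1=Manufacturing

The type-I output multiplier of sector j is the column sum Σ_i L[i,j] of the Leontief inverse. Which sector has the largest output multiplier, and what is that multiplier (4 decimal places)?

Finance (2.6423)

Form M = I − A:
  [  0.62   -0.09]
  [ -0.33    0.64]
Leontief inverse L = M⁻¹:
  [  1.7434    0.2452]
  [  0.8989    1.6889]
Total output x = L · d:
  x_0 = 1.7434·12 + 0.2452·43 = 31.4628
  x_1 = 0.8989·12 + 1.6889·43 = 83.4105
Output multipliers (column sums of L):
  Finance: 2.6423
  Manufacturing: 1.9341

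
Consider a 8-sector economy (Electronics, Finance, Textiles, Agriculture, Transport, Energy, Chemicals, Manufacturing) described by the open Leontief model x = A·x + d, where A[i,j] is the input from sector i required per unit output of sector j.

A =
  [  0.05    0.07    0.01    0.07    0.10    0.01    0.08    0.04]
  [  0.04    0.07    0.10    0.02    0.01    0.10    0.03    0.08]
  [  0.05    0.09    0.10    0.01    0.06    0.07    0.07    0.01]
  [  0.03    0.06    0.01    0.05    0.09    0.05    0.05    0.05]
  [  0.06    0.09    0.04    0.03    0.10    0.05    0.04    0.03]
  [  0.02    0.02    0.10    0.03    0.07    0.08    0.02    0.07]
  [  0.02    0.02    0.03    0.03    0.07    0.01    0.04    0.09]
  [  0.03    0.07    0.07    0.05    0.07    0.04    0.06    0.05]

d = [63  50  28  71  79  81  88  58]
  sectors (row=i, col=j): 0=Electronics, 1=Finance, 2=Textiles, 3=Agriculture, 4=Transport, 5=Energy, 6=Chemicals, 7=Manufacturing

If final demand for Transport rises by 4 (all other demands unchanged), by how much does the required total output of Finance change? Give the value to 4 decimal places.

0.2437

Form M = I − A:
  [  0.95   -0.07   -0.01   -0.07   -0.10   -0.01   -0.08   -0.04]
  [ -0.04    0.93   -0.10   -0.02   -0.01   -0.10   -0.03   -0.08]
  [ -0.05   -0.09    0.90   -0.01   -0.06   -0.07   -0.07   -0.01]
  [ -0.03   -0.06   -0.01    0.95   -0.09   -0.05   -0.05   -0.05]
  [ -0.06   -0.09   -0.04   -0.03    0.90   -0.05   -0.04   -0.03]
  [ -0.02   -0.02   -0.10   -0.03   -0.07    0.92   -0.02   -0.07]
  [ -0.02   -0.02   -0.03   -0.03   -0.07   -0.01    0.96   -0.09]
  [ -0.03   -0.07   -0.07   -0.05   -0.07   -0.04   -0.06    0.95]
Leontief inverse L = M⁻¹:
  [  1.0786    0.1163    0.0479    0.0965    0.1527    0.0463    0.1144    0.0799]
  [  0.0688    1.1180    0.1560    0.0452    0.0609    0.1459    0.0675    0.1201]
  [  0.0810    0.1394    1.1532    0.0343    0.1122    0.1151    0.1073    0.0513]
  [  0.0556    0.1015    0.0488    1.0735    0.1375    0.0858    0.0802    0.0862]
  [  0.0907    0.1392    0.0865    0.0559    1.1526    0.0922    0.0754    0.0697]
  [  0.0479    0.0661    0.1482    0.0528    0.1206    1.1205    0.0544    0.1034]
  [  0.0409    0.0552    0.0606    0.0492    0.1090    0.0363    1.0664    0.1167]
  [  0.0593    0.1182    0.1170    0.0749    0.1217    0.0815    0.0959    1.0892]
Total output x = L · d:
  x_0 = 1.0786·63 + 0.1163·50 + 0.0479·28 + 0.0965·71 + 0.1527·79 + 0.0463·81 + 0.1144·88 + 0.0799·58 = 112.4721
  x_1 = 0.0688·63 + 1.1180·50 + 0.1560·28 + 0.0452·71 + 0.0609·79 + 0.1459·81 + 0.0675·88 + 0.1201·58 = 97.3527
  x_2 = 0.0810·63 + 0.1394·50 + 1.1532·28 + 0.0343·71 + 0.1122·79 + 0.1151·81 + 0.1073·88 + 0.0513·58 = 77.4014
  x_3 = 0.0556·63 + 0.1015·50 + 0.0488·28 + 1.0735·71 + 0.1375·79 + 0.0858·81 + 0.0802·88 + 0.0862·58 = 116.0377
  x_4 = 0.0907·63 + 0.1392·50 + 0.0865·28 + 0.0559·71 + 1.1526·79 + 0.0922·81 + 0.0754·88 + 0.0697·58 = 128.2683
  x_5 = 0.0479·63 + 0.0661·50 + 0.1482·28 + 0.0528·71 + 0.1206·79 + 1.1205·81 + 0.0544·88 + 0.1034·58 = 125.2986
  x_6 = 0.0409·63 + 0.0552·50 + 0.0606·28 + 0.0492·71 + 0.1090·79 + 0.0363·81 + 1.0664·88 + 0.1167·58 = 122.6846
  x_7 = 0.0593·63 + 0.1182·50 + 0.1170·28 + 0.0749·71 + 0.1217·79 + 0.0815·81 + 0.0959·88 + 1.0892·58 = 106.0638
Δx_1 = L[1,4] · Δd_4 = 0.0609 · 4 = 0.2437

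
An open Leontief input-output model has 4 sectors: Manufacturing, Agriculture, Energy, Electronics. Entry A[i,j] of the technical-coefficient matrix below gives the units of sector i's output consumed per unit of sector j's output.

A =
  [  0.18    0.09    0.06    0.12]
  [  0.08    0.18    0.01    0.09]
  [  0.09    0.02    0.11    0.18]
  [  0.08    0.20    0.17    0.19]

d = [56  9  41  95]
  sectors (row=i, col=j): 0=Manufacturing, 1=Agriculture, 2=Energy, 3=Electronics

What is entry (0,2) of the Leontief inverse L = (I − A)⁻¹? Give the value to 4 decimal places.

L[0,2] = 0.1346

Form M = I − A:
  [  0.82   -0.09   -0.06   -0.12]
  [ -0.08    0.82   -0.01   -0.09]
  [ -0.09   -0.02    0.89   -0.18]
  [ -0.08   -0.20   -0.17    0.81]
Leontief inverse L = M⁻¹:
  [  1.2776    0.2025    0.1346    0.2417]
  [  0.1486    1.2805    0.0583    0.1772]
  [  0.1728    0.1224    1.1948    0.3047]
  [  0.1991    0.3619    0.2784    1.3662]
Total output x = L · d:
  x_0 = 1.2776·56 + 0.2025·9 + 0.1346·41 + 0.2417·95 = 101.8447
  x_1 = 0.1486·56 + 1.2805·9 + 0.0583·41 + 0.1772·95 = 39.0727
  x_2 = 0.1728·56 + 0.1224·9 + 1.1948·41 + 0.3047·95 = 88.7160
  x_3 = 0.1991·56 + 0.3619·9 + 0.2784·41 + 1.3662·95 = 155.6097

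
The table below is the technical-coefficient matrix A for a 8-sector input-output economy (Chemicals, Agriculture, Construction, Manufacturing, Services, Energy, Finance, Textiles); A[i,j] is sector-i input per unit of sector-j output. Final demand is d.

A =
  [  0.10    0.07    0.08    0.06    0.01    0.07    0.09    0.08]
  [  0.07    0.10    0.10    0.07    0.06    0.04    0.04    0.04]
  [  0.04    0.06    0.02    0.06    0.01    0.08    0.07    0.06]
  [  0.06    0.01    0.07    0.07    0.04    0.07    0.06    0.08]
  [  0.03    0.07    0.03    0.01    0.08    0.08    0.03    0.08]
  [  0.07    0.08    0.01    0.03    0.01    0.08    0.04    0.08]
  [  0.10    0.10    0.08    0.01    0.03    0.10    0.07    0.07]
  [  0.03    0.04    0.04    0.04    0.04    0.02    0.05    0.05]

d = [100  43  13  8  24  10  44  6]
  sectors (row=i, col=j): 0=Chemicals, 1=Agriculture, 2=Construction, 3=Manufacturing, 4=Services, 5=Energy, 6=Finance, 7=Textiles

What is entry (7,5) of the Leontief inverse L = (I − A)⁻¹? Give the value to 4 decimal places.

Form M = I − A:
  [  0.90   -0.07   -0.08   -0.06   -0.01   -0.07   -0.09   -0.08]
  [ -0.07    0.90   -0.10   -0.07   -0.06   -0.04   -0.04   -0.04]
  [ -0.04   -0.06    0.98   -0.06   -0.01   -0.08   -0.07   -0.06]
  [ -0.06   -0.01   -0.07    0.93   -0.04   -0.07   -0.06   -0.08]
  [ -0.03   -0.07   -0.03   -0.01    0.92   -0.08   -0.03   -0.08]
  [ -0.07   -0.08   -0.01   -0.03   -0.01    0.92   -0.04   -0.08]
  [ -0.10   -0.10   -0.08   -0.01   -0.03   -0.10    0.93   -0.07]
  [ -0.03   -0.04   -0.04   -0.04   -0.04   -0.02   -0.05    0.95]
Leontief inverse L = M⁻¹:
  [  1.1694    0.1404    0.1386    0.1079    0.0410    0.1386    0.1519    0.1485]
  [  0.1302    1.1642    0.1535    0.1157    0.0927    0.1033    0.0947    0.1029]
  [  0.0891    0.1100    1.0614    0.0929    0.0335    0.1283    0.1117    0.1088]
  [  0.1122    0.0628    0.1123    1.1063    0.0655    0.1256    0.1082    0.1364]
  [  0.0737    0.1212    0.0672    0.0404    1.1073    0.1263    0.0680    0.1279]
  [  0.1187    0.1308    0.0520    0.0639    0.0336    1.1256    0.0815    0.1278]
  [  0.1687    0.1742    0.1371    0.0570    0.0618    0.1678    1.1297    0.1376]
  [  0.0654    0.0778    0.0714    0.0648    0.0599    0.0573    0.0821    1.0873]
Total output x = L · d:
  x_0 = 1.1694·100 + 0.1404·43 + 0.1386·13 + 0.1079·8 + 0.0410·24 + 0.1386·10 + 0.1519·44 + 0.1485·6 = 135.5802
  x_1 = 0.1302·100 + 1.1642·43 + 0.1535·13 + 0.1157·8 + 0.0927·24 + 0.1033·10 + 0.0947·44 + 0.1029·6 = 74.0393
  x_2 = 0.0891·100 + 0.1100·43 + 1.0614·13 + 0.0929·8 + 0.0335·24 + 0.1283·10 + 0.1117·44 + 0.1088·6 = 35.8309
  x_3 = 0.1122·100 + 0.0628·43 + 0.1123·13 + 1.1063·8 + 0.0655·24 + 0.1256·10 + 0.1082·44 + 0.1364·6 = 32.6353
  x_4 = 0.0737·100 + 0.1212·43 + 0.0672·13 + 0.0404·8 + 1.1073·24 + 0.1263·10 + 0.0680·44 + 0.1279·6 = 45.3763
  x_5 = 0.1187·100 + 0.1308·43 + 0.0520·13 + 0.0639·8 + 0.0336·24 + 1.1256·10 + 0.0815·44 + 0.1278·6 = 35.1025
  x_6 = 0.1687·100 + 0.1742·43 + 0.1371·13 + 0.0570·8 + 0.0618·24 + 0.1678·10 + 1.1297·44 + 0.1376·6 = 80.2897
  x_7 = 0.0654·100 + 0.0778·43 + 0.0714·13 + 0.0648·8 + 0.0599·24 + 0.0573·10 + 0.0821·44 + 1.0873·6 = 23.4729

L[7,5] = 0.0573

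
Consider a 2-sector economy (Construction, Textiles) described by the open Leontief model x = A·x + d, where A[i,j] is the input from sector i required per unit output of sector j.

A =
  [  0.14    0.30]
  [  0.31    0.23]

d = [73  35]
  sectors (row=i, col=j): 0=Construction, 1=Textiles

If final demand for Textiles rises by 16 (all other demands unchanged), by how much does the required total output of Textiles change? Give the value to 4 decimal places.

Form M = I − A:
  [  0.86   -0.30]
  [ -0.31    0.77]
Leontief inverse L = M⁻¹:
  [  1.3528    0.5271]
  [  0.5446    1.5109]
Total output x = L · d:
  x_0 = 1.3528·73 + 0.5271·35 = 117.1996
  x_1 = 0.5446·73 + 1.5109·35 = 92.6388
Δx_1 = L[1,1] · Δd_1 = 1.5109 · 16 = 24.1743

24.1743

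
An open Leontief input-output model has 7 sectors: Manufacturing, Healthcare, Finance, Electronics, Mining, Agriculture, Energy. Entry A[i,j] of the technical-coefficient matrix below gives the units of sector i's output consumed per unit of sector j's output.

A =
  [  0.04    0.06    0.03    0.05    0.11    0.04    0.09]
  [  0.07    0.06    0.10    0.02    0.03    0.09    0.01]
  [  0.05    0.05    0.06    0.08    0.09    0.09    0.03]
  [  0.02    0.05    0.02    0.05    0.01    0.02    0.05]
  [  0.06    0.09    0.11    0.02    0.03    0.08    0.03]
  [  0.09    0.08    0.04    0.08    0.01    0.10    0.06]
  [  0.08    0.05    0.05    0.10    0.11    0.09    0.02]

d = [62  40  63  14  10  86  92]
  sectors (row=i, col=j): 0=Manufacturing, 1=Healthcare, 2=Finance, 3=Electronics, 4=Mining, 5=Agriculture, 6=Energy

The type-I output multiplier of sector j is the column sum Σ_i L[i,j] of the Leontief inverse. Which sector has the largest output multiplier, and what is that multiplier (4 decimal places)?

Agriculture (1.8622)

Form M = I − A:
  [  0.96   -0.06   -0.03   -0.05   -0.11   -0.04   -0.09]
  [ -0.07    0.94   -0.10   -0.02   -0.03   -0.09   -0.01]
  [ -0.05   -0.05    0.94   -0.08   -0.09   -0.09   -0.03]
  [ -0.02   -0.05   -0.02    0.95   -0.01   -0.02   -0.05]
  [ -0.06   -0.09   -0.11   -0.02    0.97   -0.08   -0.03]
  [ -0.09   -0.08   -0.04   -0.08   -0.01    0.90   -0.06]
  [ -0.08   -0.05   -0.05   -0.10   -0.11   -0.09    0.98]
Leontief inverse L = M⁻¹:
  [  1.0830    0.1063    0.0753    0.0889    0.1483    0.0932    0.1176]
  [  0.1091    1.1014    0.1376    0.0578    0.0657    0.1398    0.0390]
  [  0.0939    0.0989    1.1041    0.1214    0.1260    0.1446    0.0623]
  [  0.0412    0.0719    0.0406    1.0710    0.0294    0.0459    0.0641]
  [  0.1037    0.1352    0.1532    0.0615    1.0699    0.1359    0.0598]
  [  0.1355    0.1278    0.0807    0.1249    0.0507    1.1547    0.0948]
  [  0.1270    0.1042    0.0982    0.1441    0.1496    0.1481    1.0571]
Total output x = L · d:
  x_0 = 1.0830·62 + 0.1063·40 + 0.0753·63 + 0.0889·14 + 0.1483·10 + 0.0932·86 + 0.1176·92 = 97.7099
  x_1 = 0.1091·62 + 1.1014·40 + 0.1376·63 + 0.0578·14 + 0.0657·10 + 0.1398·86 + 0.0390·92 = 76.5662
  x_2 = 0.0939·62 + 0.0989·40 + 1.1041·63 + 0.1214·14 + 0.1260·10 + 0.1446·86 + 0.0623·92 = 100.4636
  x_3 = 0.0412·62 + 0.0719·40 + 0.0406·63 + 1.0710·14 + 0.0294·10 + 0.0459·86 + 0.0641·92 = 33.1145
  x_4 = 0.1037·62 + 0.1352·40 + 0.1532·63 + 0.0615·14 + 1.0699·10 + 0.1359·86 + 0.0598·92 = 50.2367
  x_5 = 0.1355·62 + 0.1278·40 + 0.0807·63 + 0.1249·14 + 0.0507·10 + 1.1547·86 + 0.0948·92 = 128.8818
  x_6 = 0.1270·62 + 0.1042·40 + 0.0982·63 + 0.1441·14 + 0.1496·10 + 0.1481·86 + 1.0571·92 = 131.7399
Output multipliers (column sums of L):
  Manufacturing: 1.6934
  Healthcare: 1.7456
  Finance: 1.6897
  Electronics: 1.6695
  Mining: 1.6397
  Agriculture: 1.8622
  Energy: 1.4948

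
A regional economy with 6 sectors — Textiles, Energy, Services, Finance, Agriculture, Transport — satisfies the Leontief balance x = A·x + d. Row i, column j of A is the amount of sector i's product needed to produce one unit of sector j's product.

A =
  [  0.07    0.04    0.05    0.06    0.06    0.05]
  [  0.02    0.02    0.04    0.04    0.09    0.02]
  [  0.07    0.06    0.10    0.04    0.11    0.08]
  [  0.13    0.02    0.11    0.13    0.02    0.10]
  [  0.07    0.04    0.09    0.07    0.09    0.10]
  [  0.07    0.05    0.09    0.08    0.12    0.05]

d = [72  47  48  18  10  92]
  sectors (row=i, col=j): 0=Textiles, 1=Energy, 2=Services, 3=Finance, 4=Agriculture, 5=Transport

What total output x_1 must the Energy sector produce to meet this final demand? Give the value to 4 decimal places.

Form M = I − A:
  [  0.93   -0.04   -0.05   -0.06   -0.06   -0.05]
  [ -0.02    0.98   -0.04   -0.04   -0.09   -0.02]
  [ -0.07   -0.06    0.90   -0.04   -0.11   -0.08]
  [ -0.13   -0.02   -0.11    0.87   -0.02   -0.10]
  [ -0.07   -0.04   -0.09   -0.07    0.91   -0.10]
  [ -0.07   -0.05   -0.09   -0.08   -0.12    0.95]
Leontief inverse L = M⁻¹:
  [  1.1126    0.0622    0.0964    0.1007    0.1052    0.0897]
  [  0.0507    1.0361    0.0747    0.0692    0.1231    0.0510]
  [  0.1263    0.0926    1.1650    0.0933    0.1782    0.1353]
  [  0.2013    0.0559    0.1851    1.1965    0.0889    0.1627]
  [  0.1301    0.0728    0.1574    0.1271    1.1572    0.1568]
  [  0.1300    0.0818    0.1569    0.1367    0.1848    1.1082]
Total output x = L · d:
  x_0 = 1.1126·72 + 0.0622·47 + 0.0964·48 + 0.1007·18 + 0.1052·10 + 0.0897·92 = 98.7732
  x_1 = 0.0507·72 + 1.0361·47 + 0.0747·48 + 0.0692·18 + 0.1231·10 + 0.0510·92 = 63.1007
  x_2 = 0.1263·72 + 0.0926·47 + 1.1650·48 + 0.0933·18 + 0.1782·10 + 0.1353·92 = 85.2723
  x_3 = 0.2013·72 + 0.0559·47 + 0.1851·48 + 1.1965·18 + 0.0889·10 + 0.1627·92 = 63.3966
  x_4 = 0.1301·72 + 0.0728·47 + 0.1574·48 + 0.1271·18 + 1.1572·10 + 0.1568·92 = 48.6269
  x_5 = 0.1300·72 + 0.0818·47 + 0.1569·48 + 0.1367·18 + 0.1848·10 + 1.1082·92 = 127.0007

63.1007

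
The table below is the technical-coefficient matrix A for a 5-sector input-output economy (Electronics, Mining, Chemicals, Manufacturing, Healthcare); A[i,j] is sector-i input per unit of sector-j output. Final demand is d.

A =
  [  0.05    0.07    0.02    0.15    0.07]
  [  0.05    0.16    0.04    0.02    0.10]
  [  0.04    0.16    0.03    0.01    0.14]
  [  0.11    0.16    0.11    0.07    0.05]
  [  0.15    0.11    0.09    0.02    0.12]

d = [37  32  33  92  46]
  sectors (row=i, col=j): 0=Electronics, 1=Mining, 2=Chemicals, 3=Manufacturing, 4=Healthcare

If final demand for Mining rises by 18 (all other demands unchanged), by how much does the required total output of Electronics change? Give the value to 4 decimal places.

2.7998

Form M = I − A:
  [  0.95   -0.07   -0.02   -0.15   -0.07]
  [ -0.05    0.84   -0.04   -0.02   -0.10]
  [ -0.04   -0.16    0.97   -0.01   -0.14]
  [ -0.11   -0.16   -0.11    0.93   -0.05]
  [ -0.15   -0.11   -0.09   -0.02    0.88]
Leontief inverse L = M⁻¹:
  [  1.1047    0.1555    0.0618    0.1849    0.1259]
  [  0.0998    1.2433    0.0739    0.0472    0.1637]
  [  0.0947    0.2451    1.0663    0.0365    0.2071]
  [  0.1706    0.2727    0.1533    1.1131    0.1322]
  [  0.2143    0.2132    0.1323    0.0664    1.2025]
Total output x = L · d:
  x_0 = 1.1047·37 + 0.1555·32 + 0.0618·33 + 0.1849·92 + 0.1259·46 = 70.6939
  x_1 = 0.0998·37 + 1.2433·32 + 0.0739·33 + 0.0472·92 + 0.1637·46 = 57.7829
  x_2 = 0.0947·37 + 0.2451·32 + 1.0663·33 + 0.0365·92 + 0.2071·46 = 59.4177
  x_3 = 0.1706·37 + 0.2727·32 + 0.1533·33 + 1.1131·92 + 0.1322·46 = 128.5858
  x_4 = 0.2143·37 + 0.2132·32 + 0.1323·33 + 0.0664·92 + 1.2025·46 = 80.5449
Δx_0 = L[0,1] · Δd_1 = 0.1555 · 18 = 2.7998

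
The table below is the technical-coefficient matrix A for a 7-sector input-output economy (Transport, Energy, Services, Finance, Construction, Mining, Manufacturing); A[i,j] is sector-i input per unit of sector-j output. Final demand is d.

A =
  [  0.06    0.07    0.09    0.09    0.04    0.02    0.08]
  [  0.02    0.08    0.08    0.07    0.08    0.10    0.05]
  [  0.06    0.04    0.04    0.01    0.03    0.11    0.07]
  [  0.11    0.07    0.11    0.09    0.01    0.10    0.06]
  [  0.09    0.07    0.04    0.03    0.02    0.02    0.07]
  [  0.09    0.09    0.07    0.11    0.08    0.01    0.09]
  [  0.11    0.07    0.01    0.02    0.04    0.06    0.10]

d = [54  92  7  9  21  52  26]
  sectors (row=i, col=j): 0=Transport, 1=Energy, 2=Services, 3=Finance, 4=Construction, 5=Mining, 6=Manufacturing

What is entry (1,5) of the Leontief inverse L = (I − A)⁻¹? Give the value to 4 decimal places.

Form M = I − A:
  [  0.94   -0.07   -0.09   -0.09   -0.04   -0.02   -0.08]
  [ -0.02    0.92   -0.08   -0.07   -0.08   -0.10   -0.05]
  [ -0.06   -0.04    0.96   -0.01   -0.03   -0.11   -0.07]
  [ -0.11   -0.07   -0.11    0.91   -0.01   -0.10   -0.06]
  [ -0.09   -0.07   -0.04   -0.03    0.98   -0.02   -0.07]
  [ -0.09   -0.09   -0.07   -0.11   -0.08    0.99   -0.09]
  [ -0.11   -0.07   -0.01   -0.02   -0.04   -0.06    0.90]
Leontief inverse L = M⁻¹:
  [  1.1221    0.1255    0.1413    0.1367    0.0736    0.0748    0.1400]
  [  0.0868    1.1416    0.1347    0.1229    0.1193    0.1538    0.1145]
  [  0.1109    0.0875    1.0797    0.0518    0.0620    0.1449    0.1215]
  [  0.1862    0.1402    0.1771    1.1546    0.0551    0.1636    0.1357]
  [  0.1347    0.1130    0.0788    0.0670    1.0477    0.0579    0.1161]
  [  0.1644    0.1573    0.1326    0.1670    0.1195    1.0731    0.1614]
  [  0.1662    0.1237    0.0560    0.0666    0.0747    0.1005    1.1574]
Total output x = L · d:
  x_0 = 1.1221·54 + 0.1255·92 + 0.1413·7 + 0.1367·9 + 0.0736·21 + 0.0748·52 + 0.1400·26 = 83.4375
  x_1 = 0.0868·54 + 1.1416·92 + 0.1347·7 + 0.1229·9 + 0.1193·21 + 0.1538·52 + 0.1145·26 = 125.2467
  x_2 = 0.1109·54 + 0.0875·92 + 1.0797·7 + 0.0518·9 + 0.0620·21 + 0.1449·52 + 0.1215·26 = 34.0504
  x_3 = 0.1862·54 + 0.1402·92 + 0.1771·7 + 1.1546·9 + 0.0551·21 + 0.1636·52 + 0.1357·26 = 47.7836
  x_4 = 0.1347·54 + 0.1130·92 + 0.0788·7 + 0.0670·9 + 1.0477·21 + 0.0579·52 + 0.1161·26 = 46.8517
  x_5 = 0.1644·54 + 0.1573·92 + 0.1326·7 + 0.1670·9 + 0.1195·21 + 1.0731·52 + 0.1614·26 = 88.2937
  x_6 = 0.1662·54 + 0.1237·92 + 0.0560·7 + 0.0666·9 + 0.0747·21 + 0.1005·52 + 1.1574·26 = 58.2370

L[1,5] = 0.1538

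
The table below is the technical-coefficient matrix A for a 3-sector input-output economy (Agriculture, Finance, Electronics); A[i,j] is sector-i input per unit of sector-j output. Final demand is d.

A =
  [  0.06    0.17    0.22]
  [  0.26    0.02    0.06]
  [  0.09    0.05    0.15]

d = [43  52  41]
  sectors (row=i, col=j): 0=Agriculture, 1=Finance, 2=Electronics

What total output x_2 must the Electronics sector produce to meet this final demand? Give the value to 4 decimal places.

Form M = I − A:
  [  0.94   -0.17   -0.22]
  [ -0.26    0.98   -0.06]
  [ -0.09   -0.05    0.85]
Leontief inverse L = M⁻¹:
  [  1.1537    0.2161    0.3139]
  [  0.3147    1.0831    0.1579]
  [  0.1407    0.0866    1.2190]
Total output x = L · d:
  x_0 = 1.1537·43 + 0.2161·52 + 0.3139·41 = 73.7146
  x_1 = 0.3147·43 + 1.0831·52 + 0.1579·41 = 76.3241
  x_2 = 0.1407·43 + 0.0866·52 + 1.2190·41 = 60.5300

60.5300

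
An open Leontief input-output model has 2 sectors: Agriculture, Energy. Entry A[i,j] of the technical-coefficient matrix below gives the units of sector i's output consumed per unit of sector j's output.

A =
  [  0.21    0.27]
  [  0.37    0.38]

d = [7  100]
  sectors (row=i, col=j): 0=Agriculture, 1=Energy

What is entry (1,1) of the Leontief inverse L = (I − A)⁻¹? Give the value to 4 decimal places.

L[1,1] = 2.0262

Form M = I − A:
  [  0.79   -0.27]
  [ -0.37    0.62]
Leontief inverse L = M⁻¹:
  [  1.5902    0.6925]
  [  0.9490    2.0262]
Total output x = L · d:
  x_0 = 1.5902·7 + 0.6925·100 = 80.3796
  x_1 = 0.9490·7 + 2.0262·100 = 209.2588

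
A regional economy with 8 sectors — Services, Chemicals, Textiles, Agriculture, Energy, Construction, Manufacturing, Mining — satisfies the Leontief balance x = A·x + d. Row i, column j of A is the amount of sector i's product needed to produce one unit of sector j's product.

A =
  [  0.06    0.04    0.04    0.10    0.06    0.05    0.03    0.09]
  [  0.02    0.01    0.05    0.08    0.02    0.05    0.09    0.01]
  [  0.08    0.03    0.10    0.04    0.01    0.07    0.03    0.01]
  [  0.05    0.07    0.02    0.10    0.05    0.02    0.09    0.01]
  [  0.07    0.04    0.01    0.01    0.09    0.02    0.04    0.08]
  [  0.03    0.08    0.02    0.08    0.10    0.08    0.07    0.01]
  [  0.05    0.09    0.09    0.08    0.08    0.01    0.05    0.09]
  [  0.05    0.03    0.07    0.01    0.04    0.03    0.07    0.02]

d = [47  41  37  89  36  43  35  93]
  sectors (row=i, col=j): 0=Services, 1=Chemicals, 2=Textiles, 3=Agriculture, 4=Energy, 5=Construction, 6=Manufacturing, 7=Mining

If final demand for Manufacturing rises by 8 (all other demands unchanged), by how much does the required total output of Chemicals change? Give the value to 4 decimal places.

Form M = I − A:
  [  0.94   -0.04   -0.04   -0.10   -0.06   -0.05   -0.03   -0.09]
  [ -0.02    0.99   -0.05   -0.08   -0.02   -0.05   -0.09   -0.01]
  [ -0.08   -0.03    0.90   -0.04   -0.01   -0.07   -0.03   -0.01]
  [ -0.05   -0.07   -0.02    0.90   -0.05   -0.02   -0.09   -0.01]
  [ -0.07   -0.04   -0.01   -0.01    0.91   -0.02   -0.04   -0.08]
  [ -0.03   -0.08   -0.02   -0.08   -0.10    0.92   -0.07   -0.01]
  [ -0.05   -0.09   -0.09   -0.08   -0.08   -0.01    0.95   -0.09]
  [ -0.05   -0.03   -0.07   -0.01   -0.04   -0.03   -0.07    0.98]
Leontief inverse L = M⁻¹:
  [  1.1009    0.0788    0.0768    0.1493    0.1043    0.0803    0.0780    0.1207]
  [  0.0502    1.0434    0.0801    0.1203    0.0540    0.0718    0.1244    0.0339]
  [  0.1140    0.0617    1.1334    0.0841    0.0442    0.1004    0.0650    0.0341]
  [  0.0854    0.1070    0.0538    1.1498    0.0902    0.0443    0.1336    0.0413]
  [  0.1019    0.0672    0.0386    0.0430    1.1258    0.0419    0.0735    0.1100]
  [  0.0695    0.1218    0.0545    0.1324    0.1496    1.1104    0.1194    0.0440]
  [  0.0976    0.1302    0.1369    0.1333    0.1255    0.0445    1.1028    0.1250]
  [  0.0800    0.0572    0.1009    0.0444    0.0705    0.0528    0.0992    1.0452]
Total output x = L · d:
  x_0 = 1.1009·47 + 0.0788·41 + 0.0768·37 + 0.1493·89 + 0.1043·36 + 0.0803·43 + 0.0780·35 + 0.1207·93 = 92.2646
  x_1 = 0.0502·47 + 1.0434·41 + 0.0801·37 + 0.1203·89 + 0.0540·36 + 0.0718·43 + 0.1244·35 + 0.0339·93 = 71.3436
  x_2 = 0.1140·47 + 0.0617·41 + 1.1334·37 + 0.0841·89 + 0.0442·36 + 0.1004·43 + 0.0650·35 + 0.0341·93 = 68.6636
  x_3 = 0.0854·47 + 0.1070·41 + 0.0538·37 + 1.1498·89 + 0.0902·36 + 0.0443·43 + 0.1336·35 + 0.0413·93 = 126.3939
  x_4 = 0.1019·47 + 0.0672·41 + 0.0386·37 + 0.0430·89 + 1.1258·36 + 0.0419·43 + 0.0735·35 + 0.1100·93 = 67.9280
  x_5 = 0.0695·47 + 0.1218·41 + 0.0545·37 + 0.1324·89 + 0.1496·36 + 1.1104·43 + 0.1194·35 + 0.0440·93 = 83.4685
  x_6 = 0.0976·47 + 0.1302·41 + 0.1369·37 + 0.1333·89 + 0.1255·36 + 0.0445·43 + 1.1028·35 + 0.1250·93 = 83.5044
  x_7 = 0.0800·47 + 0.0572·41 + 0.1009·37 + 0.0444·89 + 0.0705·36 + 0.0528·43 + 0.0992·35 + 1.0452·93 = 119.2759
Δx_1 = L[1,6] · Δd_6 = 0.1244 · 8 = 0.9953

0.9953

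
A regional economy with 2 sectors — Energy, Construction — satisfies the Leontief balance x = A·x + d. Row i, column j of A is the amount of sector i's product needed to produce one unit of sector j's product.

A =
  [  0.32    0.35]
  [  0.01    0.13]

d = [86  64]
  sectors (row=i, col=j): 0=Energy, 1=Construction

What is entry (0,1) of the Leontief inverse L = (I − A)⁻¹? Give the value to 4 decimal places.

Form M = I − A:
  [  0.68   -0.35]
  [ -0.01    0.87]
Leontief inverse L = M⁻¹:
  [  1.4793    0.5951]
  [  0.0170    1.1563]
Total output x = L · d:
  x_0 = 1.4793·86 + 0.5951·64 = 165.3120
  x_1 = 0.0170·86 + 1.1563·64 = 75.4634

L[0,1] = 0.5951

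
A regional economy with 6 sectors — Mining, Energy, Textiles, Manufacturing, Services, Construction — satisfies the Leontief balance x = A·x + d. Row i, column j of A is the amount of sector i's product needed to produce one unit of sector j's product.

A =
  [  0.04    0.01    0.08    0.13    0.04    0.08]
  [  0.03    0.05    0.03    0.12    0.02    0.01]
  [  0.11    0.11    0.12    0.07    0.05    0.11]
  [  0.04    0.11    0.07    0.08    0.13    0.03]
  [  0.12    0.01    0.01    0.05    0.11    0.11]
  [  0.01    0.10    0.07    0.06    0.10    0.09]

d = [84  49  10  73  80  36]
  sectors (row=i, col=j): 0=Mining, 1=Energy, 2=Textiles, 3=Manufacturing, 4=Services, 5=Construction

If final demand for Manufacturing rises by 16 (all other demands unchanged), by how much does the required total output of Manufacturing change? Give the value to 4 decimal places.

18.3160

Form M = I − A:
  [  0.96   -0.01   -0.08   -0.13   -0.04   -0.08]
  [ -0.03    0.95   -0.03   -0.12   -0.02   -0.01]
  [ -0.11   -0.11    0.88   -0.07   -0.05   -0.11]
  [ -0.04   -0.11   -0.07    0.92   -0.13   -0.03]
  [ -0.12   -0.01   -0.01   -0.05    0.89   -0.11]
  [ -0.01   -0.10   -0.07   -0.06   -0.10    0.91]
Leontief inverse L = M⁻¹:
  [  1.0794    0.0619    0.1262    0.1839    0.0983    0.1288]
  [  0.0546    1.0827    0.0580    0.1588    0.0573    0.0359]
  [  0.1648    0.1771    1.1853    0.1548    0.1208    0.1794]
  [  0.0903    0.1575    0.1135    1.1448    0.1906    0.0842]
  [  0.1598    0.0498    0.0512    0.1073    1.1691    0.1656]
  [  0.0541    0.1491    0.1121    0.1187    0.1577    1.1418]
Total output x = L · d:
  x_0 = 1.0794·84 + 0.0619·49 + 0.1262·10 + 0.1839·73 + 0.0983·80 + 0.1288·36 = 120.8892
  x_1 = 0.0546·84 + 1.0827·49 + 0.0580·10 + 0.1588·73 + 0.0573·80 + 0.0359·36 = 75.6869
  x_2 = 0.1648·84 + 0.1771·49 + 1.1853·10 + 0.1548·73 + 0.1208·80 + 0.1794·36 = 61.7918
  x_3 = 0.0903·84 + 0.1575·49 + 0.1135·10 + 1.1448·73 + 0.1906·80 + 0.0842·36 = 118.2901
  x_4 = 0.1598·84 + 0.0498·49 + 0.0512·10 + 0.1073·73 + 1.1691·80 + 0.1656·36 = 123.6906
  x_5 = 0.0541·84 + 0.1491·49 + 0.1121·10 + 0.1187·73 + 0.1577·80 + 1.1418·36 = 75.3511
Δx_3 = L[3,3] · Δd_3 = 1.1448 · 16 = 18.3160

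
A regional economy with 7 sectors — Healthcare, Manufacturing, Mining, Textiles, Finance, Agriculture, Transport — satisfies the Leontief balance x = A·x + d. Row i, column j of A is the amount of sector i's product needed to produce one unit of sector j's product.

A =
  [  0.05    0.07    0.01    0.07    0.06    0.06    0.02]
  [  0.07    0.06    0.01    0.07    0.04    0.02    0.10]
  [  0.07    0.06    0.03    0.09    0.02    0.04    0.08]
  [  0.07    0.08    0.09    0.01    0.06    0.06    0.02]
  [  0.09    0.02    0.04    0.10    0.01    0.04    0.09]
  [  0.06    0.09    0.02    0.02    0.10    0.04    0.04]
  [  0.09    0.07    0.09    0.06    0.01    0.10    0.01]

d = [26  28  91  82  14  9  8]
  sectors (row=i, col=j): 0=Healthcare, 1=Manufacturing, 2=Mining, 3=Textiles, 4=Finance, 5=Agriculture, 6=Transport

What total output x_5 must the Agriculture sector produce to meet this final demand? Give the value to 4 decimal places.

Form M = I − A:
  [  0.95   -0.07   -0.01   -0.07   -0.06   -0.06   -0.02]
  [ -0.07    0.94   -0.01   -0.07   -0.04   -0.02   -0.10]
  [ -0.07   -0.06    0.97   -0.09   -0.02   -0.04   -0.08]
  [ -0.07   -0.08   -0.09    0.99   -0.06   -0.06   -0.02]
  [ -0.09   -0.02   -0.04   -0.10    0.99   -0.04   -0.09]
  [ -0.06   -0.09   -0.02   -0.02   -0.10    0.96   -0.04]
  [ -0.09   -0.07   -0.09   -0.06   -0.01   -0.10    0.99]
Leontief inverse L = M⁻¹:
  [  1.0884    0.1054    0.0315    0.1007    0.0862    0.0865    0.0485]
  [  0.1131    1.0995    0.0377    0.1045    0.0651    0.0540    0.1266]
  [  0.1143    0.1029    1.0583    0.1245    0.0486    0.0745    0.1082]
  [  0.1136    0.1195    0.1105    1.0506    0.0872    0.0893    0.0561]
  [  0.1338    0.0638    0.0695    0.1338    1.0392    0.0762    0.1150]
  [  0.1030    0.1258    0.0418    0.0586    0.1244    1.0690    0.0739]
  [  0.1360    0.1173    0.1134    0.0988    0.0452    0.1326    1.0453]
Total output x = L · d:
  x_0 = 1.0884·26 + 0.1054·28 + 0.0315·91 + 0.1007·82 + 0.0862·14 + 0.0865·9 + 0.0485·8 = 44.7392
  x_1 = 0.1131·26 + 1.0995·28 + 0.0377·91 + 0.1045·82 + 0.0651·14 + 0.0540·9 + 0.1266·8 = 48.1416
  x_2 = 0.1143·26 + 0.1029·28 + 1.0583·91 + 0.1245·82 + 0.0486·14 + 0.0745·9 + 0.1082·8 = 114.5855
  x_3 = 0.1136·26 + 0.1195·28 + 0.1105·91 + 1.0506·82 + 0.0872·14 + 0.0893·9 + 0.0561·8 = 104.9832
  x_4 = 0.1338·26 + 0.0638·28 + 0.0695·91 + 0.1338·82 + 1.0392·14 + 0.0762·9 + 0.1150·8 = 38.7174
  x_5 = 0.1030·26 + 0.1258·28 + 0.0418·91 + 0.0586·82 + 0.1244·14 + 1.0690·9 + 0.0739·8 = 26.7680
  x_6 = 0.1360·26 + 0.1173·28 + 0.1134·91 + 0.0988·82 + 0.0452·14 + 0.1326·9 + 1.0453·8 = 35.4264

26.7680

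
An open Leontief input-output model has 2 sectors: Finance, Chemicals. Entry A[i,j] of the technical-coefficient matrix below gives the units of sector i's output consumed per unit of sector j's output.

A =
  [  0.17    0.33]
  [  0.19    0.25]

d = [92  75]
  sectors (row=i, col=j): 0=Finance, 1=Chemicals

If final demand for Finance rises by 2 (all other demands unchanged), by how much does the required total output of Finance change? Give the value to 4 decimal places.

Form M = I − A:
  [  0.83   -0.33]
  [ -0.19    0.75]
Leontief inverse L = M⁻¹:
  [  1.3398    0.5895]
  [  0.3394    1.4827]
Total output x = L · d:
  x_0 = 1.3398·92 + 0.5895·75 = 167.4705
  x_1 = 0.3394·92 + 1.4827·75 = 142.4259
Δx_0 = L[0,0] · Δd_0 = 1.3398 · 2 = 2.6795

2.6795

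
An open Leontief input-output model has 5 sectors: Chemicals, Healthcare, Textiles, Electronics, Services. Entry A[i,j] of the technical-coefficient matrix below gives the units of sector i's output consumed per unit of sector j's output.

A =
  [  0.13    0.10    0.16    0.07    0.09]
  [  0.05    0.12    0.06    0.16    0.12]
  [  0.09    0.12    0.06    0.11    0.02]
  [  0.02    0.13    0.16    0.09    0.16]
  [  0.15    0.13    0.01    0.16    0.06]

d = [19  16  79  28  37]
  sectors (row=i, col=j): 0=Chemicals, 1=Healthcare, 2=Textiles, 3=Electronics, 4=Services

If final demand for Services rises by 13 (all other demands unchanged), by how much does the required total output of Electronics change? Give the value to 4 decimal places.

3.3764

Form M = I − A:
  [  0.87   -0.10   -0.16   -0.07   -0.09]
  [ -0.05    0.88   -0.06   -0.16   -0.12]
  [ -0.09   -0.12    0.94   -0.11   -0.02]
  [ -0.02   -0.13   -0.16    0.91   -0.16]
  [ -0.15   -0.13   -0.01   -0.16    0.94]
Leontief inverse L = M⁻¹:
  [  1.2263    0.2317    0.2594    0.1992    0.1864]
  [  0.1329    1.2480    0.1536    0.2877    0.2243]
  [  0.1527    0.2182    1.1399    0.2058    0.1018]
  [  0.1141    0.2670    0.2487    1.2303    0.2597]
  [  0.2351    0.2573    0.1171    0.2832    1.1699]
Total output x = L · d:
  x_0 = 1.2263·19 + 0.2317·16 + 0.2594·79 + 0.1992·28 + 0.1864·37 = 59.9751
  x_1 = 0.1329·19 + 1.2480·16 + 0.1536·79 + 0.2877·28 + 0.2243·37 = 50.9841
  x_2 = 0.1527·19 + 0.2182·16 + 1.1399·79 + 0.2058·28 + 0.1018·37 = 105.9709
  x_3 = 0.1141·19 + 0.2670·16 + 0.2487·79 + 1.2303·28 + 0.2597·37 = 70.1437
  x_4 = 0.2351·19 + 0.2573·16 + 0.1171·79 + 0.2832·28 + 1.1699·37 = 69.0499
Δx_3 = L[3,4] · Δd_4 = 0.2597 · 13 = 3.3764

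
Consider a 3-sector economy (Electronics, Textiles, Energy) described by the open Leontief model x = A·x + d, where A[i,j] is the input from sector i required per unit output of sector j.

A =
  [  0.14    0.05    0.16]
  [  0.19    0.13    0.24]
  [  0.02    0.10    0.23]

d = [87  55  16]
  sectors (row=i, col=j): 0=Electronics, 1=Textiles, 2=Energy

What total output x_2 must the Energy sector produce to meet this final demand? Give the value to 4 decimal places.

36.4715

Form M = I − A:
  [  0.86   -0.05   -0.16]
  [ -0.19    0.87   -0.24]
  [ -0.02   -0.10    0.77]
Leontief inverse L = M⁻¹:
  [  1.1915    0.1005    0.2789]
  [  0.2787    1.2157    0.4368]
  [  0.0671    0.1605    1.3627]
Total output x = L · d:
  x_0 = 1.1915·87 + 0.1005·55 + 0.2789·16 = 113.6517
  x_1 = 0.2787·87 + 1.2157·55 + 0.4368·16 = 98.1000
  x_2 = 0.0671·87 + 0.1605·55 + 1.3627·16 = 36.4715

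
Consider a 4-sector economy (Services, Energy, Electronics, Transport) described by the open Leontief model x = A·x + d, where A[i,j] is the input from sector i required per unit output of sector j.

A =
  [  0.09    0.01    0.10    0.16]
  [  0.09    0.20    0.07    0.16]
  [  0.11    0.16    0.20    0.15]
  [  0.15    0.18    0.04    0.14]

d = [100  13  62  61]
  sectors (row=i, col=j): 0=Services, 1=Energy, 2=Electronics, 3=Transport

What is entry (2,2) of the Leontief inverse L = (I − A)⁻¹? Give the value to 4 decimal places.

L[2,2] = 1.3289

Form M = I − A:
  [  0.91   -0.01   -0.10   -0.16]
  [ -0.09    0.80   -0.07   -0.16]
  [ -0.11   -0.16    0.80   -0.15]
  [ -0.15   -0.18   -0.04    0.86]
Leontief inverse L = M⁻¹:
  [  1.1744    0.1090    0.1698    0.2684]
  [  0.2061    1.3563    0.1604    0.3187]
  [  0.2514    0.3461    1.3289    0.3429]
  [  0.2597    0.3190    0.1250    1.2922]
Total output x = L · d:
  x_0 = 1.1744·100 + 0.1090·13 + 0.1698·62 + 0.2684·61 = 145.7593
  x_1 = 0.2061·100 + 1.3563·13 + 0.1604·62 + 0.3187·61 = 67.6185
  x_2 = 0.2514·100 + 0.3461·13 + 1.3289·62 + 0.3429·61 = 132.9449
  x_3 = 0.2597·100 + 0.3190·13 + 0.1250·62 + 1.2922·61 = 116.6896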